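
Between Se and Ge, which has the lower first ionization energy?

Ge

IE₁ increases left→right with effective nuclear charge and decreases top→bottom as the valence shell moves farther out.
All lie in period 4, so first ionization energy increases left to right.
So Ge has the lower first ionization energy (Ge < Se).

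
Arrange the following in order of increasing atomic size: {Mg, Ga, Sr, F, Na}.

F < Ga < Mg < Na < Sr

F is in period 2, group 17; Na is in period 3, group 1; Mg is in period 3, group 2; Ga is in period 4, group 13; Sr is in period 5, group 2.
Moving right in a period, electrons are added to the same shell under a stronger nuclear pull, so atoms get smaller; moving down, a new shell is opened and atoms get larger.
These span different periods and groups, so the two trends combine.
Ga > F: both effects reinforce here, so Ga is clearly the larger of the two.
Mg > Ga: period and group pull opposite ways; the across-period shift dominates (139 vs 124 pm).
Na > Mg: both are in period 3; the period trend gives Na the larger value.
Sr > Na: period and group pull opposite ways; the down-group shift dominates (185 vs 155 pm).
Approximate values (pm): F 64, Na 155, Mg 139, Ga 124, Sr 185.
So from smallest to largest: F < Ga < Mg < Na < Sr.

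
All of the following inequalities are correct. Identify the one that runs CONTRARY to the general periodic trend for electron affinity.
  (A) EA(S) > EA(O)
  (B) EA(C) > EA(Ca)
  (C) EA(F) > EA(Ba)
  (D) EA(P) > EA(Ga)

(A)

The general trend: electron affinity increases across a period and decreases down a group.
(A) S (period 3, group 16) vs O (period 2, group 16): the stated order contradicts the simple trend.
(B) C (period 2, group 14) vs Ca (period 4, group 2): the stated order agrees with the simple trend.
(C) F (period 2, group 17) vs Ba (period 6, group 2): the stated order agrees with the simple trend.
(D) P (period 3, group 15) vs Ga (period 4, group 13): the stated order agrees with the simple trend.
The exception is (A): the compact 2p subshell of O repels the added electron more than S's larger 3p does.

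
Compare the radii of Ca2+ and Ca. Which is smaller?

Ca2+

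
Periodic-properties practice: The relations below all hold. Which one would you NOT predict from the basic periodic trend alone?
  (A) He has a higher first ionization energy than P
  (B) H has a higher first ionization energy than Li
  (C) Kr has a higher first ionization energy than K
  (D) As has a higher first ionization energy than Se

The general trend: first ionization energy increases across a period and decreases down a group.
(A) He (period 1, group 18) vs P (period 3, group 15): the stated order agrees with the simple trend.
(B) H (period 1, group 1) vs Li (period 2, group 1): the stated order agrees with the simple trend.
(C) Kr (period 4, group 18) vs K (period 4, group 1): the stated order agrees with the simple trend.
(D) As (period 4, group 15) vs Se (period 4, group 16): the stated order contradicts the simple trend.
The exception is (D): Se (4p⁴) ionizes more easily than half-filled As (4p³).

(D)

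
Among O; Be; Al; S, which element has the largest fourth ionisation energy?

After 3 electrons have been removed, what remains? O³⁺ still has 3 valence electrons; Be³⁺ is already 1 electron into the core; Al³⁺ is the bare [Ne] core; S³⁺ still has 3 valence electrons.
Pulling an electron out of a noble-gas core costs far more than removing a remaining valence electron, so Al and Be sit at the high end of IE_4.
Valence configurations: O³⁺ [He]2s²2p¹, S³⁺ [Ne]3s²3p¹.
The numbers (kJ/mol): O 7469, Be 21007, Al 11577, S 4556.
So the fourth ionization energies run S < O < Al < Be.

Be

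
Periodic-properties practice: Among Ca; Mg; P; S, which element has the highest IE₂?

After 1 electron has been removed, what remains? Ca⁺ still has 1 valence electron; Mg⁺ still has 1 valence electron; P⁺ still has 4 valence electrons; S⁺ still has 5 valence electrons.
All are still removing valence electrons, so compare the +1 ions as you would atoms: IE_2 generally rises across a period (higher Z_eff) and falls down a group (larger shell), subject to the usual subshell exceptions.
Valence configurations: Ca⁺ [Ar]4s¹, Mg⁺ [Ne]3s¹, P⁺ [Ne]3s²3p², S⁺ [Ne]3s²3p³.
The numbers (kJ/mol): Ca 1145, Mg 1451, P 1907, S 2252.
Overall IE_2 order: Ca < Mg < P < S.

S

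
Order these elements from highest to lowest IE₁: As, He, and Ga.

He, As, Ga

He is in period 1, group 18; Ga is in period 4, group 13; As is in period 4, group 15.
IE₁ increases left→right with effective nuclear charge and decreases top→bottom as the valence shell moves farther out.
Neither a single period nor a single group — weigh both effects.
As > Ga: both are in period 4; the period trend gives As the larger value.
He > As: both effects reinforce here, so He is clearly the higher of the two.
For reference (kJ/mol): He 2372, Ga 579, As 947.
So from highest to lowest: He > As > Ga.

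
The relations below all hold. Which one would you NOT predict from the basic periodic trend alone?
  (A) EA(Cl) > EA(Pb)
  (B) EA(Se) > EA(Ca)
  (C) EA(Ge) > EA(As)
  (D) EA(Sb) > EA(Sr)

The general trend: electron affinity increases across a period and decreases down a group.
(A) Cl (period 3, group 17) vs Pb (period 6, group 14): the stated order agrees with the simple trend.
(B) Se (period 4, group 16) vs Ca (period 4, group 2): the stated order agrees with the simple trend.
(C) Ge (period 4, group 14) vs As (period 4, group 15): the stated order contradicts the simple trend.
(D) Sb (period 5, group 15) vs Sr (period 5, group 2): the stated order agrees with the simple trend.
The exception is (C): adding an electron to As's half-filled 4p³ is unfavourable, so Ge (4p²) has the more exothermic EA.

(C)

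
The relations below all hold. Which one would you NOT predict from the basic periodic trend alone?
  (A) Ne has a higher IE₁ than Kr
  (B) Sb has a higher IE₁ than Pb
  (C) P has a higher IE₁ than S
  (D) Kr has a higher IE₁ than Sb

(C)

The general trend: IE₁ increases across a period and decreases down a group.
(A) Ne (period 2, group 18) vs Kr (period 4, group 18): the stated order agrees with the simple trend.
(B) Sb (period 5, group 15) vs Pb (period 6, group 14): the stated order agrees with the simple trend.
(C) P (period 3, group 15) vs S (period 3, group 16): the stated order contradicts the simple trend.
(D) Kr (period 4, group 18) vs Sb (period 5, group 15): the stated order agrees with the simple trend.
The exception is (C): S (3p⁴) ionizes more easily than half-filled P (3p³) because the paired 3p electron in S is pushed out by e⁻–e⁻ repulsion.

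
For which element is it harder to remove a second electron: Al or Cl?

Cl

After 1 electron has been removed, what remains? Al⁺ still has 2 valence electrons; Cl⁺ still has 6 valence electrons.
All are still removing valence electrons, so compare the +1 ions as you would atoms: IE_2 generally rises across a period (higher Z_eff) and falls down a group (larger shell), subject to the usual subshell exceptions.
Valence configurations: Al⁺ [Ne]3s², Cl⁺ [Ne]3s²3p⁴.
The numbers (kJ/mol): Al 1817, Cl 2298.
Overall IE_2 order: Al < Cl.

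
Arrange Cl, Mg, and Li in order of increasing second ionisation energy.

Mg < Cl < Li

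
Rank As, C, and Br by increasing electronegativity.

C is in period 2, group 14; As is in period 4, group 15; Br is in period 4, group 17.
EN rises left→right (higher Z_eff, smaller atoms) and falls top→bottom (larger, more shielded atoms).
Here both period and group differ, so the two effects have to be weighed against each other.
C > As: period and group pull opposite ways; the down-group shift dominates (2.55 vs 2.18).
Br > C: the two effects oppose for this pair; the across-period effect wins (2.96 vs 2.55).
Approximate values (Pauling): C 2.55, As 2.18, Br 2.96.
So from lowest to highest: As < C < Br.

As < C < Br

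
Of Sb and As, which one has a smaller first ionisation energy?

Sb

As is in period 4, group 15; Sb is in period 5, group 15.
Removing the outermost electron gets harder across a period and easier down a group.
All are in group 15, so first ionization energy increases up the group.
So Sb has the smaller first ionisation energy (Sb < As).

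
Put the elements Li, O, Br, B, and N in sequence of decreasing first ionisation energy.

N, O, Br, B, Li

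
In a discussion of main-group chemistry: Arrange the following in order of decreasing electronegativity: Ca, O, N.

O > N > Ca

EN rises left→right (higher Z_eff, smaller atoms) and falls top→bottom (larger, more shielded atoms).
These span different periods and groups, so the two trends combine.
N > Ca: relative to Ca, both the across-period and down-group shifts push N's electronegativity up.
O > N: both are in period 2; the period trend gives O the larger value.
Tabulated electronegativity (Pauling): N 3.04, O 3.44, Ca 1.00.
So from highest to lowest: O > N > Ca.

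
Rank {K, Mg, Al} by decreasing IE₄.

Al > Mg > K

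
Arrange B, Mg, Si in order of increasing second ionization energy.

IE_2 is the cost of taking one more electron from the +1 cation: B⁺ still has 2 valence electrons; Mg⁺ still has 1 valence electron; Si⁺ still has 3 valence electrons.
All are still removing valence electrons, so compare the +1 ions as you would atoms: IE_2 generally rises across a period (higher Z_eff) and falls down a group (larger shell), subject to the usual subshell exceptions.
Valence configurations: B⁺ [He]2s², Mg⁺ [Ne]3s¹, Si⁺ [Ne]3s²3p¹.
Tabulated IE_2 (kJ/mol): B 2427, Mg 1451, Si 1577.
Hence IE_2: Mg < Si < B.

Mg < Si < B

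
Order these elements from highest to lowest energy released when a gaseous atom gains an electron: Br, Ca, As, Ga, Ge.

Br, Ge, As, Ga, Ca

Adding an electron releases more energy for atoms nearer the top right (short of the noble gases).
All lie in period 4; the across-period trend (electron affinity increases left to right) applies, with the exception below.
Note the exception: Ge has a higher electron affinity than As, contrary to the simple trend — adding an electron to As's half-filled 4p³ is unfavourable, so Ge (4p²) has the more exothermic EA.
Approximate values (kJ/mol): Ca 2, Ga 29, Ge 119, As 78, Br 325.
So from highest to lowest: Br > Ge > As > Ga > Ca.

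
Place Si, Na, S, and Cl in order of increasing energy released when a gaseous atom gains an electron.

Na is in period 3, group 1; Si is in period 3, group 14; S is in period 3, group 16; Cl is in period 3, group 17.
Electron affinity generally becomes more exothermic across a period toward the halogens and less exothermic down a group.
All lie in period 3, so electron affinity increases left to right.
So from lowest to highest: Na < Si < S < Cl.

Na < Si < S < Cl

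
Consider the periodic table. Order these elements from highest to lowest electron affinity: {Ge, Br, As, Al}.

Br > Ge > As > Al

Al is in period 3, group 13; Ge is in period 4, group 14; As is in period 4, group 15; Br is in period 4, group 17.
Atoms with high Z_eff and room in the valence shell (especially the halogens) have the most exothermic electron affinities.
These span different periods and groups, so the two trends combine.
As > Al: the two effects oppose for this pair; the across-period effect wins (78 vs 42 kJ/mol).
Ge > As: this pair runs against the simple trend — see the exception note.
Br > Ge: both are in period 4; the period trend gives Br the larger value.
Note the exception: Ge has a higher electron affinity than As, contrary to the simple trend — adding an electron to As's half-filled 4p³ is unfavourable, so Ge (4p²) has the more exothermic EA.
Approximate values (kJ/mol): Al 42, Ge 119, As 78, Br 325.
So from highest to lowest: Br > Ge > As > Al.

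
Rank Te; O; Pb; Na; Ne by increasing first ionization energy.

Na < Pb < Te < O < Ne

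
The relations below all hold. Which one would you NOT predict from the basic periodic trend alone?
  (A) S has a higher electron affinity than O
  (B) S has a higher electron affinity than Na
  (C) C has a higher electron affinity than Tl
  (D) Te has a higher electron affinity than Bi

(A)

The general trend: electron affinity increases across a period and decreases down a group.
(A) S (period 3, group 16) vs O (period 2, group 16): the stated order contradicts the simple trend.
(B) S (period 3, group 16) vs Na (period 3, group 1): the stated order agrees with the simple trend.
(C) C (period 2, group 14) vs Tl (period 6, group 13): the stated order agrees with the simple trend.
(D) Te (period 5, group 16) vs Bi (period 6, group 15): the stated order agrees with the simple trend.
The exception is (A): the compact 2p subshell of O repels the added electron more than S's larger 3p does.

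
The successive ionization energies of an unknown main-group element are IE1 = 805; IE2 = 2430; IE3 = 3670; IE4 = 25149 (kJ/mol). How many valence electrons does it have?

3

Look for the largest jump between consecutive ionization energies: IE4/IE3 ≈ 6.9, far larger than any earlier ratio.
That jump marks the point where a core electron is being removed. So the atom has 3 valence electrons.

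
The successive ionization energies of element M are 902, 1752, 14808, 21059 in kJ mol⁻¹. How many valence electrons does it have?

2

Look for the largest jump between consecutive ionization energies: IE3/IE2 ≈ 8.5, far larger than any earlier ratio.
That jump marks the point where a core electron is being removed. So the atom has 2 valence electrons.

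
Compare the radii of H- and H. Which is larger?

Forming H- adds 1 electron to H. More electron–electron repulsion in the same shell, with unchanged nuclear charge, lets the cloud expand.
An anion is larger than its parent atom: H- > H.

H-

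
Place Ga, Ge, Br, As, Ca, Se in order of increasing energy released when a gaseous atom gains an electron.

Ca is in period 4, group 2; Ga is in period 4, group 13; Ge is in period 4, group 14; As is in period 4, group 15; Se is in period 4, group 16; Br is in period 4, group 17.
Atoms with high Z_eff and room in the valence shell (especially the halogens) have the most exothermic electron affinities.
All lie in period 4; the across-period trend (electron affinity increases left to right) applies, with the exception below.
Note the exception: Ge has a higher electron affinity than As, contrary to the simple trend — adding an electron to As's half-filled 4p³ is unfavourable, so Ge (4p²) has the more exothermic EA.
For reference (kJ/mol): Ca 2, Ga 29, Ge 119, As 78, Se 195, Br 325.
So from lowest to highest: Ca < Ga < As < Ge < Se < Br.

Ca < Ga < As < Ge < Se < Br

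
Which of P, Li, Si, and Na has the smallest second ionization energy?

Si

After 1 electron has been removed, what remains? P⁺ still has 4 valence electrons; Li⁺ is the bare [He] core; Si⁺ still has 3 valence electrons; Na⁺ is the bare [Ne] core.
Pulling an electron out of a noble-gas core costs far more than removing a remaining valence electron, so Na and Li sit at the high end of IE_2.
Valence configurations: P⁺ [Ne]3s²3p², Si⁺ [Ne]3s²3p¹.
The numbers (kJ/mol): P 1907, Li 7298, Si 1577, Na 4562.
Hence IE_2: Si < P < Na < Li.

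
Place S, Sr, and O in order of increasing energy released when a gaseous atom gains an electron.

O is in period 2, group 16; S is in period 3, group 16; Sr is in period 5, group 2.
Adding an electron releases more energy for atoms nearer the top right (short of the noble gases).
Here both period and group differ, so the two effects have to be weighed against each other.
O > Sr: both effects reinforce here, so O is clearly the higher of the two.
S > O: this pair runs against the simple trend — see the exception note.
Note the exception: S has a higher electron affinity than O, contrary to the simple trend — the compact 2p subshell of O repels the added electron more than S's larger 3p does.
For reference (kJ/mol): O 141, S 200, Sr 5.
So from lowest to highest: Sr < O < S.

Sr < O < S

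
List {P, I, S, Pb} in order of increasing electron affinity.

Pb, P, S, I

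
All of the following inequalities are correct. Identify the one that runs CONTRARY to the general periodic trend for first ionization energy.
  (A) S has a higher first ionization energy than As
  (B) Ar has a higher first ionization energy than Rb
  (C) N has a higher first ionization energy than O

(C)

The general trend: first ionization energy increases across a period and decreases down a group.
(A) S (period 3, group 16) vs As (period 4, group 15): the stated order agrees with the simple trend.
(B) Ar (period 3, group 18) vs Rb (period 5, group 1): the stated order agrees with the simple trend.
(C) N (period 2, group 15) vs O (period 2, group 16): the stated order contradicts the simple trend.
The exception is (C): pairing an electron in O's 2p⁴ costs repulsion energy, so O ionizes more easily than half-filled N (2p³).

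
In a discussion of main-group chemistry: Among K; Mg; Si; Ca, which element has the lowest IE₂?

Ca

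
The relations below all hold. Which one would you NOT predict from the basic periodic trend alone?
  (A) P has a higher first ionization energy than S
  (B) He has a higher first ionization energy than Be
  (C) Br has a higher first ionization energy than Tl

The general trend: first ionization energy increases across a period and decreases down a group.
(A) P (period 3, group 15) vs S (period 3, group 16): the stated order contradicts the simple trend.
(B) He (period 1, group 18) vs Be (period 2, group 2): the stated order agrees with the simple trend.
(C) Br (period 4, group 17) vs Tl (period 6, group 13): the stated order agrees with the simple trend.
The exception is (A): S (3p⁴) ionizes more easily than half-filled P (3p³) because the paired 3p electron in S is pushed out by e⁻–e⁻ repulsion.

(A)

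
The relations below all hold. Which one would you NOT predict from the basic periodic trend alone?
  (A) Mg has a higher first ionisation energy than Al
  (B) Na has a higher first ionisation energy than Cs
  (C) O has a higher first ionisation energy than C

The general trend: first ionisation energy increases across a period and decreases down a group.
(A) Mg (period 3, group 2) vs Al (period 3, group 13): the stated order contradicts the simple trend.
(B) Na (period 3, group 1) vs Cs (period 6, group 1): the stated order agrees with the simple trend.
(C) O (period 2, group 16) vs C (period 2, group 14): the stated order agrees with the simple trend.
The exception is (A): Al's single 3p electron is easier to remove than one from Mg's filled 3s².

(A)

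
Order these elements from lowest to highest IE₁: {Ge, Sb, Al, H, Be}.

H is in period 1, group 1; Be is in period 2, group 2; Al is in period 3, group 13; Ge is in period 4, group 14; Sb is in period 5, group 15.
IE₁ increases left→right with effective nuclear charge and decreases top→bottom as the valence shell moves farther out.
A diagonal step moves right (one effect) and down (the opposite effect) at once.
Ge > Al: the two effects oppose for this pair; the across-period effect wins (762 vs 578 kJ/mol).
Sb > Ge: the two effects oppose for this pair; the across-period effect wins (831 vs 762 kJ/mol).
Be > Sb: period and group pull opposite ways; the down-group shift dominates (900 vs 831 kJ/mol).
H > Be: period and group pull opposite ways; the down-group shift dominates (1312 vs 900 kJ/mol).
Approximate values (kJ/mol): H 1312, Be 900, Al 578, Ge 762, Sb 831.
So from lowest to highest: Al < Ge < Sb < Be < H.

Al, Ge, Sb, Be, H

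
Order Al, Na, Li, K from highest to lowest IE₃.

After 2 electrons have been removed, what remains? Al²⁺ still has 1 valence electron; Na²⁺ is already 1 electron into the core; Li²⁺ is already 1 electron into the core; K²⁺ is already 1 electron into the core.
Breaking into a closed-shell core is much more expensive than removing a leftover valence electron — K, Na and Li have the largest IE_3 here.
Tabulated IE_3 (kJ/mol): Al 2745, Na 6910, Li 11815, K 4420.
Putting it together, IE_3: Al < K < Na < Li.

Li > Na > K > Al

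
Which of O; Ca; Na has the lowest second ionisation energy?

After 1 electron has been removed, what remains? O⁺ still has 5 valence electrons; Ca⁺ still has 1 valence electron; Na⁺ is the bare [Ne] core.
Core electrons are held far more tightly than valence electrons, so Na tops the IE_2 order.
Valence configurations: O⁺ [He]2s²2p³, Ca⁺ [Ar]4s¹.
The numbers (kJ/mol): O 3388, Ca 1145, Na 4562.
Overall IE_2 order: Ca < O < Na.

Ca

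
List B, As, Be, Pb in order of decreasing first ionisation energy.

Be is in period 2, group 2; B is in period 2, group 13; As is in period 4, group 15; Pb is in period 6, group 14.
IE₁ increases left→right with effective nuclear charge and decreases top→bottom as the valence shell moves farther out.
Neither a single period nor a single group — weigh both effects.
B > Pb: period and group pull opposite ways; the down-group shift dominates (801 vs 716 kJ/mol).
Be > B: this pair runs against the simple trend — see the exception note.
As > Be: the two effects oppose for this pair; the across-period effect wins (947 vs 900 kJ/mol).
Note the exception: Be has a higher first ionization energy than B, contrary to the simple trend — removing B's lone 2p electron is easier than breaking Be's filled 2s².
For reference (kJ/mol): Be 900, B 801, As 947, Pb 716.
So from highest to lowest: As > Be > B > Pb.

As, Be, B, Pb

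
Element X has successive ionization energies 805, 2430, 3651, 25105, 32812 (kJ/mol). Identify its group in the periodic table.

Look for the largest jump between consecutive ionization energies: IE4/IE3 ≈ 6.9, far larger than any earlier ratio.
That jump marks the point where a core electron is being removed. So the atom has 3 valence electrons.
A main-group element with 3 valence electrons is in group 13.

Group 13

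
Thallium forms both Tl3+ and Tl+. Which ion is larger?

Both ions have Z = 81 protons, but Tl3+ has lost more electrons, so its remaining electrons feel a larger effective nuclear charge per electron and are pulled in more tightly.
Higher positive charge → smaller ion, so Tl+ > Tl3+.

Tl+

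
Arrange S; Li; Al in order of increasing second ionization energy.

The second ionization energy removes an electron from the +1 ion. For each element: S⁺ still has 5 valence electrons; Li⁺ is the bare [He] core; Al⁺ still has 2 valence electrons.
Core electrons are held far more tightly than valence electrons, so Li tops the IE_2 order.
Valence configurations: S⁺ [Ne]3s²3p³, Al⁺ [Ne]3s².
Tabulated IE_2 (kJ/mol): S 2252, Li 7298, Al 1817.
Hence IE_2: Al < S < Li.

Al < S < Li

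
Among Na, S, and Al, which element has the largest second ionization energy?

The second ionization energy removes an electron from the +1 ion. For each element: Na⁺ is the bare [Ne] core; S⁺ still has 5 valence electrons; Al⁺ still has 2 valence electrons.
Breaking into a closed-shell core is much more expensive than removing a leftover valence electron — Na has the largest IE_2 here.
Valence configurations: S⁺ [Ne]3s²3p³, Al⁺ [Ne]3s².
Approximate IE_2 values (kJ/mol): Na 4562, S 2252, Al 1817.
Overall IE_2 order: Al < S < Na.

Na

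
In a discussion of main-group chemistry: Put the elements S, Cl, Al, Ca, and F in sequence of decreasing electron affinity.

F is in period 2, group 17; Al is in period 3, group 13; S is in period 3, group 16; Cl is in period 3, group 17; Ca is in period 4, group 2.
Adding an electron releases more energy for atoms nearer the top right (short of the noble gases).
Neither a single period nor a single group — weigh both effects.
Al > Ca: both effects reinforce here, so Al is clearly the higher of the two.
S > Al: S lies to the right of Al in period 3, so the across-period effect alone puts S higher.
F > S: relative to S, both the across-period and down-group shifts push F's electron affinity up.
Cl > F: this pair runs against the simple trend — see the exception note.
Note the exception: Cl has a higher electron affinity than F, contrary to the simple trend — F's small 2p subshell makes the incoming electron feel strong e⁻–e⁻ repulsion, so Cl actually releases more energy on gaining an electron.
Approximate values (kJ/mol): F 328, Al 42, S 200, Cl 349, Ca 2.
So from highest to lowest: Cl > F > S > Al > Ca.

Cl, F, S, Al, Ca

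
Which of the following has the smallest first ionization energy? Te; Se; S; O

Across a period the outer electron is held more tightly (higher IE₁); down a group it sits in a higher shell, more shielded, and comes off more easily.
All are in group 16, so first ionization energy increases up the group.
The smallest first ionization energy among these belongs to Te.

Te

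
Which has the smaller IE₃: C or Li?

C

IE_3 is the cost of taking one more electron from the +2 cation: C²⁺ still has 2 valence electrons; Li²⁺ is already 1 electron into the core.
Breaking into a closed-shell core is much more expensive than removing a leftover valence electron — Li has the largest IE_3 here.
Approximate IE_3 values (kJ/mol): C 4620, Li 11815.
So the third ionization energies run C < Li.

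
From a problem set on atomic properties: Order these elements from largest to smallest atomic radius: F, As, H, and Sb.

Sb, As, F, H

H is in period 1, group 1; F is in period 2, group 17; As is in period 4, group 15; Sb is in period 5, group 15.
Atomic radius shrinks across a period as nuclear charge pulls the same shell inward, and grows down a group as new shells are added.
Here both period and group differ, so the two effects have to be weighed against each other.
F > H: period and group pull opposite ways; the down-group shift dominates (64 vs 32 pm).
As > F: relative to F, both the across-period and down-group shifts push As's atomic radius up.
Sb > As: they share group 15; the group trend gives Sb the larger value.
For reference (pm): H 32, F 64, As 121, Sb 140.
So from largest to smallest: Sb > As > F > H.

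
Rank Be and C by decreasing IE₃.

Be, C

After 2 electrons have been removed, what remains? Be²⁺ is the bare [He] core; C²⁺ still has 2 valence electrons.
Core electrons are held far more tightly than valence electrons, so Be tops the IE_3 order.
Approximate IE_3 values (kJ/mol): Be 14849, C 4620.
So the third ionization energies run C < Be.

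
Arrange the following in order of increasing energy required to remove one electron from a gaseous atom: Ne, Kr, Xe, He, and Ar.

He is in period 1, group 18; Ne is in period 2, group 18; Ar is in period 3, group 18; Kr is in period 4, group 18; Xe is in period 5, group 18.
First ionization energy rises across a period (greater Z_eff holds electrons more tightly) and falls down a group (valence electrons are farther from the nucleus).
All are in group 18, so first ionization energy increases up the group.
So from lowest to highest: Xe < Kr < Ar < Ne < He.

Xe, Kr, Ar, Ne, He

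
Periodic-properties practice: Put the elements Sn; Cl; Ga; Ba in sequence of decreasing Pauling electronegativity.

Cl, Sn, Ga, Ba

Electronegativity increases across a period and decreases down a group, tracking effective nuclear charge and atomic size.
Neither a single period nor a single group — weigh both effects.
Ga > Ba: both effects reinforce here, so Ga is clearly the higher of the two.
Sn > Ga: period and group pull opposite ways; the across-period shift dominates (1.96 vs 1.81).
Cl > Sn: relative to Sn, both the across-period and down-group shifts push Cl's electronegativity up.
For reference (Pauling): Cl 3.16, Ga 1.81, Sn 1.96, Ba 0.89.
So from highest to lowest: Cl > Sn > Ga > Ba.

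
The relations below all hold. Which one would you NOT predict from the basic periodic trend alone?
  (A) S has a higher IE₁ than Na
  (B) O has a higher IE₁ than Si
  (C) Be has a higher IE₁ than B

(C)

The general trend: IE₁ increases across a period and decreases down a group.
(A) S (period 3, group 16) vs Na (period 3, group 1): the stated order agrees with the simple trend.
(B) O (period 2, group 16) vs Si (period 3, group 14): the stated order agrees with the simple trend.
(C) Be (period 2, group 2) vs B (period 2, group 13): the stated order contradicts the simple trend.
The exception is (C): removing B's lone 2p electron is easier than breaking Be's filled 2s².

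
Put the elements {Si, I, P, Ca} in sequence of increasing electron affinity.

Si is in period 3, group 14; P is in period 3, group 15; Ca is in period 4, group 2; I is in period 5, group 17.
EA tends to increase across a period and decrease down a group, though the pattern is less regular than for IE or radius.
These span different periods and groups, so the two trends combine.
P > Ca: relative to Ca, both the across-period and down-group shifts push P's electron affinity up.
Si > P: this pair runs against the simple trend — see the exception note.
I > Si: period and group pull opposite ways; the across-period shift dominates (295 vs 134 kJ/mol).
Note the exception: Si has a higher electron affinity than P, contrary to the simple trend — adding an electron to P's half-filled 3p³ is unfavourable, so Si (3p²) has the more exothermic EA.
For reference (kJ/mol): Si 134, P 72, Ca 2, I 295.
So from lowest to highest: Ca < P < Si < I.

Ca < P < Si < I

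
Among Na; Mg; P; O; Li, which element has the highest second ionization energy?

Li

After 1 electron has been removed, what remains? Na⁺ is the bare [Ne] core; Mg⁺ still has 1 valence electron; P⁺ still has 4 valence electrons; O⁺ still has 5 valence electrons; Li⁺ is the bare [He] core.
Pulling an electron out of a noble-gas core costs far more than removing a remaining valence electron, so Na and Li sit at the high end of IE_2.
Valence configurations: Mg⁺ [Ne]3s¹, P⁺ [Ne]3s²3p², O⁺ [He]2s²2p³.
Approximate IE_2 values (kJ/mol): Na 4562, Mg 1451, P 1907, O 3388, Li 7298.
Hence IE_2: Mg < P < O < Na < Li.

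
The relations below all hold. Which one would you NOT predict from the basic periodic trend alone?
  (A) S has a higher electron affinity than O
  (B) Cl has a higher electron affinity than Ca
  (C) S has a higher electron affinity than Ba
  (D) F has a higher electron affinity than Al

(A)

The general trend: electron affinity increases across a period and decreases down a group.
(A) S (period 3, group 16) vs O (period 2, group 16): the stated order contradicts the simple trend.
(B) Cl (period 3, group 17) vs Ca (period 4, group 2): the stated order agrees with the simple trend.
(C) S (period 3, group 16) vs Ba (period 6, group 2): the stated order agrees with the simple trend.
(D) F (period 2, group 17) vs Al (period 3, group 13): the stated order agrees with the simple trend.
The exception is (A): the compact 2p subshell of O repels the added electron more than S's larger 3p does.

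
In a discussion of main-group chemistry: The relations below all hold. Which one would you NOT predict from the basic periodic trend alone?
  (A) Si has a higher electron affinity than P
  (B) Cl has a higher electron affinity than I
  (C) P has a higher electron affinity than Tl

(A)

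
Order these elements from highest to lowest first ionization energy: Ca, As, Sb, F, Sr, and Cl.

F > Cl > As > Sb > Ca > Sr

F is in period 2, group 17; Cl is in period 3, group 17; Ca is in period 4, group 2; As is in period 4, group 15; Sr is in period 5, group 2; Sb is in period 5, group 15.
First ionization energy rises across a period (greater Z_eff holds electrons more tightly) and falls down a group (valence electrons are farther from the nucleus).
These span different periods and groups, so the two trends combine.
Ca > Sr: they share group 2; the group trend gives Ca the larger value.
Sb > Ca: the two effects oppose for this pair; the across-period effect wins (831 vs 590 kJ/mol).
As > Sb: they share group 15; the group trend gives As the larger value.
Cl > As: relative to As, both the across-period and down-group shifts push Cl's first ionization energy up.
F > Cl: F sits above Cl in group 17, so the down-group effect alone puts F higher.
For reference (kJ/mol): F 1681, Cl 1251, Ca 590, As 947, Sr 550, Sb 831.
So from highest to lowest: F > Cl > As > Sb > Ca > Sr.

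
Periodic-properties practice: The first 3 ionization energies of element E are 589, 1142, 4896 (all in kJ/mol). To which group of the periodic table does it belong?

Group 2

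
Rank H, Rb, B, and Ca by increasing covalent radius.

H, B, Ca, Rb

H is in period 1, group 1; B is in period 2, group 13; Ca is in period 4, group 2; Rb is in period 5, group 1.
Moving right in a period, electrons are added to the same shell under a stronger nuclear pull, so atoms get smaller; moving down, a new shell is opened and atoms get larger.
Neither a single period nor a single group — weigh both effects.
B > H: period and group pull opposite ways; the down-group shift dominates (85 vs 32 pm).
Ca > B: both effects reinforce here, so Ca is clearly the larger of the two.
Rb > Ca: relative to Ca, both the across-period and down-group shifts push Rb's atomic radius up.
For reference (pm): H 32, B 85, Ca 171, Rb 210.
So from smallest to largest: H < B < Ca < Rb.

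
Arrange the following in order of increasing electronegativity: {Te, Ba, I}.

Te is in period 5, group 16; I is in period 5, group 17; Ba is in period 6, group 2.
Atoms toward the upper right of the periodic table pull bonding electrons most strongly.
Here both period and group differ, so the two effects have to be weighed against each other.
Te > Ba: relative to Ba, both the across-period and down-group shifts push Te's electronegativity up.
I > Te: I lies to the right of Te in period 5, so the across-period effect alone puts I higher.
For reference (Pauling): Te 2.10, I 2.66, Ba 0.89.
So from lowest to highest: Ba < Te < I.

Ba < Te < I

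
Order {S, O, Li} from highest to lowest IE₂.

Li > O > S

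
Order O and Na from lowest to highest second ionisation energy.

O < Na

IE_2 is the cost of taking one more electron from the +1 cation: O⁺ still has 5 valence electrons; Na⁺ is the bare [Ne] core.
Breaking into a closed-shell core is much more expensive than removing a leftover valence electron — Na has the largest IE_2 here.
The numbers (kJ/mol): O 3388, Na 4562.
Putting it together, IE_2: O < Na.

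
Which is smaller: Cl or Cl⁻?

Forming Cl⁻ adds 1 electron to Cl. More electron–electron repulsion in the same shell, with unchanged nuclear charge, lets the cloud expand.
An anion is larger than its parent atom: Cl⁻ > Cl.

Cl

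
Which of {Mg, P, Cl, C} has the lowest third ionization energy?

After 2 electrons have been removed, what remains? Mg²⁺ is the bare [Ne] core; P²⁺ still has 3 valence electrons; Cl²⁺ still has 5 valence electrons; C²⁺ still has 2 valence electrons.
Breaking into a closed-shell core is much more expensive than removing a leftover valence electron — Mg has the largest IE_3 here.
Valence configurations: P²⁺ [Ne]3s²3p¹, Cl²⁺ [Ne]3s²3p³, C²⁺ [He]2s².
Approximate IE_3 values (kJ/mol): Mg 7733, P 2914, Cl 3822, C 4620.
So the third ionization energies run P < Cl < C < Mg.

P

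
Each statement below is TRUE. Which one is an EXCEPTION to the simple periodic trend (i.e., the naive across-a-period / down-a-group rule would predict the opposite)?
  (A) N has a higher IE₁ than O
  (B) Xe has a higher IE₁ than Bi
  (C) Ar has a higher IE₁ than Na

The general trend: IE₁ increases across a period and decreases down a group.
(A) N (period 2, group 15) vs O (period 2, group 16): the stated order contradicts the simple trend.
(B) Xe (period 5, group 18) vs Bi (period 6, group 15): the stated order agrees with the simple trend.
(C) Ar (period 3, group 18) vs Na (period 3, group 1): the stated order agrees with the simple trend.
The exception is (A): pairing an electron in O's 2p⁴ costs repulsion energy, so O ionizes more easily than half-filled N (2p³).

(A)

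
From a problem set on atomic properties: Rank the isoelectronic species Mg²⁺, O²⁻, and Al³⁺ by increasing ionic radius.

All of these have 10 electrons, so size is governed by nuclear charge alone: the more protons, the stronger the pull on the same electron cloud, and the smaller the ion.
Nuclear charges: Al³⁺ (Z=13), Mg²⁺ (Z=12), O²⁻ (Z=8).
Smallest to largest: Al³⁺ < Mg²⁺ < O²⁻.

Al³⁺, Mg²⁺, O²⁻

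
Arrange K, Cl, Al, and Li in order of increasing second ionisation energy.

Al, Cl, K, Li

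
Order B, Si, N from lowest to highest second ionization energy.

IE_2 is the cost of taking one more electron from the +1 cation: B⁺ still has 2 valence electrons; Si⁺ still has 3 valence electrons; N⁺ still has 4 valence electrons.
All are still removing valence electrons, so compare the +1 ions as you would atoms: IE_2 generally rises across a period (higher Z_eff) and falls down a group (larger shell), subject to the usual subshell exceptions.
Valence configurations: B⁺ [He]2s², Si⁺ [Ne]3s²3p¹, N⁺ [He]2s²2p².
Approximate IE_2 values (kJ/mol): B 2427, Si 1577, N 2856.
Putting it together, IE_2: Si < B < N.

Si < B < N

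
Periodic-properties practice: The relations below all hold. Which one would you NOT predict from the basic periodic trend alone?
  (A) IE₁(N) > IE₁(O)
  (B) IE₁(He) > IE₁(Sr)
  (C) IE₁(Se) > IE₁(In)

The general trend: first ionization energy increases across a period and decreases down a group.
(A) N (period 2, group 15) vs O (period 2, group 16): the stated order contradicts the simple trend.
(B) He (period 1, group 18) vs Sr (period 5, group 2): the stated order agrees with the simple trend.
(C) Se (period 4, group 16) vs In (period 5, group 13): the stated order agrees with the simple trend.
The exception is (A): pairing an electron in O's 2p⁴ costs repulsion energy, so O ionizes more easily than half-filled N (2p³).

(A)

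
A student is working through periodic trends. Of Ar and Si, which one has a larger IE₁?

Si is in period 3, group 14; Ar is in period 3, group 18.
Across a period the outer electron is held more tightly (higher IE₁); down a group it sits in a higher shell, more shielded, and comes off more easily.
All lie in period 3, so first ionization energy increases left to right.
So Ar has the larger IE₁ (Ar > Si).

Ar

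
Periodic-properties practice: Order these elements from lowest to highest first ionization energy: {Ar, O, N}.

O < N < Ar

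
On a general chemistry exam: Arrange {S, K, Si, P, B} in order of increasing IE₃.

P < Si < S < B < K

The third ionization energy removes an electron from the +2 ion. For each element: S²⁺ still has 4 valence electrons; K²⁺ is already 1 electron into the core; Si²⁺ still has 2 valence electrons; P²⁺ still has 3 valence electrons; B²⁺ still has 1 valence electron.
Core electrons are held far more tightly than valence electrons, so K tops the IE_3 order.
Valence configurations: S²⁺ [Ne]3s²3p², Si²⁺ [Ne]3s², P²⁺ [Ne]3s²3p¹, B²⁺ [He]2s¹.
P²⁺ loses a lone 3p electron whereas Si²⁺ must break into a filled 3s² pair, so IE_3(Si) > IE_3(P) even though P has the higher nuclear charge.
Approximate IE_3 values (kJ/mol): S 3357, K 4420, Si 3232, P 2914, B 3660.
Putting it together, IE_3: P < Si < S < B < K.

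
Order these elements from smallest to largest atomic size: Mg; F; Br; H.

H is in period 1, group 1; F is in period 2, group 17; Mg is in period 3, group 2; Br is in period 4, group 17.
Radius decreases left→right (rising Z_eff, same n) and increases top→bottom (higher n).
Neither a single period nor a single group — weigh both effects.
F > H: the two effects oppose for this pair; the down-group effect wins (64 vs 32 pm).
Br > F: Br sits below F in group 17, so the down-group effect alone puts Br larger.
Mg > Br: period and group pull opposite ways; the across-period shift dominates (139 vs 114 pm).
For reference (pm): H 32, F 64, Mg 139, Br 114.
So from smallest to largest: H < F < Br < Mg.

H < F < Br < Mg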